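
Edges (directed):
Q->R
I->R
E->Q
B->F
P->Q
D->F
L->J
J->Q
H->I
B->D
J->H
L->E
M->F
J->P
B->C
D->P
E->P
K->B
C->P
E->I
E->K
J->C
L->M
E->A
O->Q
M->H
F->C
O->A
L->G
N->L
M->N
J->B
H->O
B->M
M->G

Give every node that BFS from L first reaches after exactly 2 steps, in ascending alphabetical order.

A, B, C, F, H, I, K, N, P, Q

Level 0: L
Level 1: E, G, J, M
Level 2: A, B, C, F, H, I, K, N, P, Q
Level 3: D, O, R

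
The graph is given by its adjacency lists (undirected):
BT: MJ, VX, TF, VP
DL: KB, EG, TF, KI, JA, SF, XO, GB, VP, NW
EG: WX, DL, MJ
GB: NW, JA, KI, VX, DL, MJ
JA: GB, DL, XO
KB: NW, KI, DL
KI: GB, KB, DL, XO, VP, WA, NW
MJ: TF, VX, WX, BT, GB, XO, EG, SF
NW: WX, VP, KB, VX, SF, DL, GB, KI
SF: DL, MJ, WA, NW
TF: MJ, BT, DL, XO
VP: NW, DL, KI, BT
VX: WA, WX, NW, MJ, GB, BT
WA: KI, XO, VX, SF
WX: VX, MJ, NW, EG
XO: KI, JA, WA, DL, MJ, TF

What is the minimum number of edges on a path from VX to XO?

Level 0: VX
Level 1: BT, GB, MJ, NW, WA, WX
Level 2: DL, EG, JA, KB, KI, SF, TF, VP, XO
XO first appears at level 2.

2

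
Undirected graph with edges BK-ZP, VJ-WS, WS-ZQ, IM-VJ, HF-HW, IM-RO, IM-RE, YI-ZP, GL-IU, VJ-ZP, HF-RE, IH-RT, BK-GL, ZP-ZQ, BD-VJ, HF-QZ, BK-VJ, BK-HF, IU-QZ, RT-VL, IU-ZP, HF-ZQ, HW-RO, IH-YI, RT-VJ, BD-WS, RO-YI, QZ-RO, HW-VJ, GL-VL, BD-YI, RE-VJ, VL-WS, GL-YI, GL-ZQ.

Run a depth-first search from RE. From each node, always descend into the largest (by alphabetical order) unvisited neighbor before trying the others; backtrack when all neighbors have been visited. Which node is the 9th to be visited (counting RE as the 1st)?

Visit RE
RE → VJ
VJ → ZP
ZP → ZQ
ZQ → WS
WS → VL
VL → RT
RT → IH
IH → YI
YI → RO
RO → QZ
QZ → IU
IU → GL
GL → BK
BK → HF
HF → HW
RO → IM
YI → BD

Visit order: RE, VJ, ZP, ZQ, WS, VL, RT, IH, YI, RO, QZ, IU, GL, BK, HF, HW, IM, BD

YI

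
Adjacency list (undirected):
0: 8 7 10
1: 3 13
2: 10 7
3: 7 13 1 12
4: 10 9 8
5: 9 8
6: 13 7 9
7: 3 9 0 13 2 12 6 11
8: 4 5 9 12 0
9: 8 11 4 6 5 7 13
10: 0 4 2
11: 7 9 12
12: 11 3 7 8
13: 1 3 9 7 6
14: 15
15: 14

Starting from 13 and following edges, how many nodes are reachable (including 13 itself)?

BFS from 13 visits: 13, 1, 3, 6, 7, 9, 12, 0, 2, 11, 4, 5, 8, 10
Reachable nodes: 14 of 16 total.

14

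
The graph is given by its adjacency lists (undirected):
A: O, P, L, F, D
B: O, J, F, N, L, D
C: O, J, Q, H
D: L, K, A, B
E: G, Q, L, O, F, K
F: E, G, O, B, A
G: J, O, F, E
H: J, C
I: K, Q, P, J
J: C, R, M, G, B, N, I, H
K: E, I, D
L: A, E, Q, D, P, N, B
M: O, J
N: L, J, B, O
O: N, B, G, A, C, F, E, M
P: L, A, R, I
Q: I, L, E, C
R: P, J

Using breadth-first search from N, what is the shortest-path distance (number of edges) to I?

2

Level 0: N
Level 1: B, J, L, O
Level 2: A, C, D, E, F, G, H, I, M, P, Q, R
Level 3: K
I first appears at level 2.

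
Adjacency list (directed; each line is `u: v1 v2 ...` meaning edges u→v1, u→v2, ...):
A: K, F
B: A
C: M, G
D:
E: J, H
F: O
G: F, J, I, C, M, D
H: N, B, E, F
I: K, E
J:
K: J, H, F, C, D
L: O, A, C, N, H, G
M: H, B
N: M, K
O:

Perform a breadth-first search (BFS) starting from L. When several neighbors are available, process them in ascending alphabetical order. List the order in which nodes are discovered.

Visit L; enqueue A, C, G, H, N, O → queue [A, C, G, H, N, O]
Visit A; enqueue F, K → queue [C, G, H, N, O, F, K]
Visit C; enqueue M → queue [G, H, N, O, F, K, M]
Visit G; enqueue D, I, J → queue [H, N, O, F, K, M, D, I, J]
Visit H; enqueue B, E → queue [N, O, F, K, M, D, I, J, B, E]
Visit N → queue [O, F, K, M, D, I, J, B, E]
Visit O → queue [F, K, M, D, I, J, B, E]
Visit F → queue [K, M, D, I, J, B, E]
Visit K → queue [M, D, I, J, B, E]
Visit M → queue [D, I, J, B, E]
Visit D → queue [I, J, B, E]
Visit I → queue [J, B, E]
Visit J → queue [B, E]
Visit B → queue [E]
Visit E → queue []

L A C G H N O F K M D I J B E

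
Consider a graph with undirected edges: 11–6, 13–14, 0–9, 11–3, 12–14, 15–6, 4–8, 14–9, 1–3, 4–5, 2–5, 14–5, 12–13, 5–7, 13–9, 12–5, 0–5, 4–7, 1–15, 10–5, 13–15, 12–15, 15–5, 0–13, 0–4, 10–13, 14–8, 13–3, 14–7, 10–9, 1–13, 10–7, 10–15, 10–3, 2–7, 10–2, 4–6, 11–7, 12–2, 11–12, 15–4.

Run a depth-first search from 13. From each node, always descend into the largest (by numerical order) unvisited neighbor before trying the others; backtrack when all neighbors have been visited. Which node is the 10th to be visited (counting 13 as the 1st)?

Visit 13
13 → 15
15 → 12
12 → 14
14 → 9
9 → 10
10 → 7
7 → 11
11 → 6
6 → 4
4 → 8
4 → 5
5 → 2
5 → 0
11 → 3
3 → 1

Visit order: 13, 15, 12, 14, 9, 10, 7, 11, 6, 4, 8, 5, 2, 0, 3, 1

4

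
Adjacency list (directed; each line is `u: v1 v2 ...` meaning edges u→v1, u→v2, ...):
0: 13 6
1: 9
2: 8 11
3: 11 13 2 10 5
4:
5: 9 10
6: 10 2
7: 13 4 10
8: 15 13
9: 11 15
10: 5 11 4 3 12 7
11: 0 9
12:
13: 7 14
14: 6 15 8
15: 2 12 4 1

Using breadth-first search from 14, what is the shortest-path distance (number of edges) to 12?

2

Level 0: 14
Level 1: 6, 8, 15
Level 2: 1, 2, 4, 10, 12, 13
Level 3: 3, 5, 7, 9, 11
Level 4: 0
12 first appears at level 2.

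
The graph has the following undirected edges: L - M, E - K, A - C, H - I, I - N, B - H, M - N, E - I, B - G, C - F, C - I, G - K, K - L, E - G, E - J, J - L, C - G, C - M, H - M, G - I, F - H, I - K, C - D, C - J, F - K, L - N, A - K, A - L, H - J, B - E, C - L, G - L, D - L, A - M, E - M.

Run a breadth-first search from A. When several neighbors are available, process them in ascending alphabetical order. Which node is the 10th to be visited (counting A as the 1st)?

J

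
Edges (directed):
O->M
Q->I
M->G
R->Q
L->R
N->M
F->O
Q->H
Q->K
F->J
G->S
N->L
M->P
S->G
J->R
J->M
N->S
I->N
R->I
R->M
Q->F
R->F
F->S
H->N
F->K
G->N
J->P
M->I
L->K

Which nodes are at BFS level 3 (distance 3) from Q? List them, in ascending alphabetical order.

G, L, M, P, R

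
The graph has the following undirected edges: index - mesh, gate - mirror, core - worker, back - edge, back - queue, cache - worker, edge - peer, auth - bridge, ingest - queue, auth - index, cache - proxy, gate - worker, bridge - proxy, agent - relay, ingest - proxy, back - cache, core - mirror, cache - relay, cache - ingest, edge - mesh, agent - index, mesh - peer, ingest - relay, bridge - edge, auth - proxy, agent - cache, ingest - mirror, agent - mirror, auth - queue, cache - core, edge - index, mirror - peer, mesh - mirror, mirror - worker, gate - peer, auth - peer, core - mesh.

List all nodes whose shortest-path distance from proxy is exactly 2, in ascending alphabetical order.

Level 0: proxy
Level 1: auth, bridge, cache, ingest
Level 2: agent, back, core, edge, index, mirror, peer, queue, relay, worker
Level 3: gate, mesh

agent, back, core, edge, index, mirror, peer, queue, relay, worker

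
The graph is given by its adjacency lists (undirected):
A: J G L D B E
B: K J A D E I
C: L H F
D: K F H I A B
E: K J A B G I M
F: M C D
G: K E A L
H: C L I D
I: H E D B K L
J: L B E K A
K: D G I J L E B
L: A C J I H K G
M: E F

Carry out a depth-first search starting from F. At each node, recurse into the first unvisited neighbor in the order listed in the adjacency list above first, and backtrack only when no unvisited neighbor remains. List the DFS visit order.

F → M → E → K → D → H → C → L → A → J → B → I → G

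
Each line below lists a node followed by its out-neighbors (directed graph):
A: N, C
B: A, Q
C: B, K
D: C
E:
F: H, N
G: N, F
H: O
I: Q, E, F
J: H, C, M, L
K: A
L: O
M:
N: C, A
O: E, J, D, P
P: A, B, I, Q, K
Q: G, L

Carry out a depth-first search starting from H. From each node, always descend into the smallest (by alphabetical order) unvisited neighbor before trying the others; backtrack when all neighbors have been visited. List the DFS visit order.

Visit H
H → O
O → D
D → C
C → B
B → A
A → N
B → Q
Q → G
G → F
Q → L
C → K
O → E
O → J
J → M
O → P
P → I

H → O → D → C → B → A → N → Q → G → F → L → K → E → J → M → P → I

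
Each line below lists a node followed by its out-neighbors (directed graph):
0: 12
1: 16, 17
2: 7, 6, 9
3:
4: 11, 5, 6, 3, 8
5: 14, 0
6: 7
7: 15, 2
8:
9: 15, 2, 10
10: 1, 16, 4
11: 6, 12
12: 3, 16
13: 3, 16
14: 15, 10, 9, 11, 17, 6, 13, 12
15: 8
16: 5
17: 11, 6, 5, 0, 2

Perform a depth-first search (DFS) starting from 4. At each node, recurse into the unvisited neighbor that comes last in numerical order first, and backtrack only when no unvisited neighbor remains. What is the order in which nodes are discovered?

Visit 4
4 → 11
11 → 12
12 → 16
16 → 5
5 → 14
14 → 17
17 → 6
6 → 7
7 → 15
15 → 8
7 → 2
2 → 9
9 → 10
10 → 1
17 → 0
14 → 13
13 → 3

4 -> 11 -> 12 -> 16 -> 5 -> 14 -> 17 -> 6 -> 7 -> 15 -> 8 -> 2 -> 9 -> 10 -> 1 -> 0 -> 13 -> 3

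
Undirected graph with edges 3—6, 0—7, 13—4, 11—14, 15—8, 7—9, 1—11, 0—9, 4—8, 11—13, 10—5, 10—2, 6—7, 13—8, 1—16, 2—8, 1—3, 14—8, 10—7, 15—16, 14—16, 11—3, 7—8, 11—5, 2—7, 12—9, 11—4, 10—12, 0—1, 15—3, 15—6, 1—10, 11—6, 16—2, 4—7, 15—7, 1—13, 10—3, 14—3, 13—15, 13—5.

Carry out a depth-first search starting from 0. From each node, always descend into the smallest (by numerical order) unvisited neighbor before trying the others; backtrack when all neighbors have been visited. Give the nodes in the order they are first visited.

0, 1, 3, 6, 7, 2, 8, 4, 11, 5, 10, 12, 9, 13, 15, 16, 14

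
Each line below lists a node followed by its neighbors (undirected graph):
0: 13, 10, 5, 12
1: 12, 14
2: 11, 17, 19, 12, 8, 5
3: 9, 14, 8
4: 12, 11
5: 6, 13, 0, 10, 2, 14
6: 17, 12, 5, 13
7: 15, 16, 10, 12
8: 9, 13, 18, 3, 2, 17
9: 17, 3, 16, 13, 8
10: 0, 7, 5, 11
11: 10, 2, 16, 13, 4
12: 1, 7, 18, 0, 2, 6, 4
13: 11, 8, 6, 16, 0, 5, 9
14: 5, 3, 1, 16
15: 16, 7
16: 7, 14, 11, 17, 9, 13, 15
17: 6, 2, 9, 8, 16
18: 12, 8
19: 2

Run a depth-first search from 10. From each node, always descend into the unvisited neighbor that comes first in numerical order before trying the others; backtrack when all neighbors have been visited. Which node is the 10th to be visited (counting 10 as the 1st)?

12

Visit 10
10 → 0
0 → 5
5 → 2
2 → 8
8 → 3
3 → 9
9 → 13
13 → 6
6 → 12
12 → 1
1 → 14
14 → 16
16 → 7
7 → 15
16 → 11
11 → 4
16 → 17
12 → 18
2 → 19

Visit order: 10, 0, 5, 2, 8, 3, 9, 13, 6, 12, 1, 14, 16, 7, 15, 11, 4, 17, 18, 19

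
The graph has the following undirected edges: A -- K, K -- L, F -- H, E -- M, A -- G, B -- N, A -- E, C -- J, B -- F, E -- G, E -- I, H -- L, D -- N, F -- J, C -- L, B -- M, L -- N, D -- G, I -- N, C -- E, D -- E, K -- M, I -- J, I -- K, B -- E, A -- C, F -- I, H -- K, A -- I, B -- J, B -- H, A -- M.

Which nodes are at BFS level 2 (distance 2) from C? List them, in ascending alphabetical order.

Level 0: C
Level 1: A, E, J, L
Level 2: B, D, F, G, H, I, K, M, N

B, D, F, G, H, I, K, M, N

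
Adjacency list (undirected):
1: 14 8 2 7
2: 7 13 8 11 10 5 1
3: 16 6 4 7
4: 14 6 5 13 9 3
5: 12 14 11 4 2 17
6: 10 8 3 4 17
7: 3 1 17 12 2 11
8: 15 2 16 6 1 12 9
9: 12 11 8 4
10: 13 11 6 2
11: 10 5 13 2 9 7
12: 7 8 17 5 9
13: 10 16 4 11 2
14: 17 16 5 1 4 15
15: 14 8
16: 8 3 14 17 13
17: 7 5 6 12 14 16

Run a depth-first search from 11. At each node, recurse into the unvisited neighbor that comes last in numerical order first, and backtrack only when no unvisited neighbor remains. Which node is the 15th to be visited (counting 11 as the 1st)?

Visit 11
11 → 13
13 → 16
16 → 17
17 → 14
14 → 15
15 → 8
8 → 12
12 → 9
9 → 4
4 → 6
6 → 10
10 → 2
2 → 7
7 → 3
7 → 1
2 → 5

Visit order: 11, 13, 16, 17, 14, 15, 8, 12, 9, 4, 6, 10, 2, 7, 3, 1, 5

3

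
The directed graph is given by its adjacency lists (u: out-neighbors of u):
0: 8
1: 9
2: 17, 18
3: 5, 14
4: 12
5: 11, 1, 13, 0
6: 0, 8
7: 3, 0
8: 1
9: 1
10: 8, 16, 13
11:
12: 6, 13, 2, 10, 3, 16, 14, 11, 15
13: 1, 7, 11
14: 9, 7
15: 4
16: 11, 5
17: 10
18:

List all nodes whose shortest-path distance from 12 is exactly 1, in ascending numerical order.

Level 0: 12
Level 1: 2, 3, 6, 10, 11, 13, 14, 15, 16
Level 2: 0, 1, 4, 5, 7, 8, 9, 17, 18

2, 3, 6, 10, 11, 13, 14, 15, 16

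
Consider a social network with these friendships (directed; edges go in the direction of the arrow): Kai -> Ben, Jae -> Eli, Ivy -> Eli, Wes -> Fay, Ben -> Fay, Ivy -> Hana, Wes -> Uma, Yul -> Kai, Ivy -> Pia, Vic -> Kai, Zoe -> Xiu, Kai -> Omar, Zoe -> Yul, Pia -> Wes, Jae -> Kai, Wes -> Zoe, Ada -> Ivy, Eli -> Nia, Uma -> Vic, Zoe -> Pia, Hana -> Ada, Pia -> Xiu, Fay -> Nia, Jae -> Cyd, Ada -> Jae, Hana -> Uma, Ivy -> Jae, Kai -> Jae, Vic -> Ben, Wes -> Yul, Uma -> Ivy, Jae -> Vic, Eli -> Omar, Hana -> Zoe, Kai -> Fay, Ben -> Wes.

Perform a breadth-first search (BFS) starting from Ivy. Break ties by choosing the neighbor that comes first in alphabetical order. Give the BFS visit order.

Ivy, Eli, Hana, Jae, Pia, Nia, Omar, Ada, Uma, Zoe, Cyd, Kai, Vic, Wes, Xiu, Yul, Ben, Fay

Visit Ivy; enqueue Eli, Hana, Jae, Pia → queue [Eli, Hana, Jae, Pia]
Visit Eli; enqueue Nia, Omar → queue [Hana, Jae, Pia, Nia, Omar]
Visit Hana; enqueue Ada, Uma, Zoe → queue [Jae, Pia, Nia, Omar, Ada, Uma, Zoe]
Visit Jae; enqueue Cyd, Kai, Vic → queue [Pia, Nia, Omar, Ada, Uma, Zoe, Cyd, Kai, Vic]
Visit Pia; enqueue Wes, Xiu → queue [Nia, Omar, Ada, Uma, Zoe, Cyd, Kai, Vic, Wes, Xiu]
Visit Nia → queue [Omar, Ada, Uma, Zoe, Cyd, Kai, Vic, Wes, Xiu]
Visit Omar → queue [Ada, Uma, Zoe, Cyd, Kai, Vic, Wes, Xiu]
Visit Ada → queue [Uma, Zoe, Cyd, Kai, Vic, Wes, Xiu]
Visit Uma → queue [Zoe, Cyd, Kai, Vic, Wes, Xiu]
Visit Zoe; enqueue Yul → queue [Cyd, Kai, Vic, Wes, Xiu, Yul]
Visit Cyd → queue [Kai, Vic, Wes, Xiu, Yul]
Visit Kai; enqueue Ben, Fay → queue [Vic, Wes, Xiu, Yul, Ben, Fay]
Visit Vic → queue [Wes, Xiu, Yul, Ben, Fay]
Visit Wes → queue [Xiu, Yul, Ben, Fay]
Visit Xiu → queue [Yul, Ben, Fay]
Visit Yul → queue [Ben, Fay]
Visit Ben → queue [Fay]
Visit Fay → queue []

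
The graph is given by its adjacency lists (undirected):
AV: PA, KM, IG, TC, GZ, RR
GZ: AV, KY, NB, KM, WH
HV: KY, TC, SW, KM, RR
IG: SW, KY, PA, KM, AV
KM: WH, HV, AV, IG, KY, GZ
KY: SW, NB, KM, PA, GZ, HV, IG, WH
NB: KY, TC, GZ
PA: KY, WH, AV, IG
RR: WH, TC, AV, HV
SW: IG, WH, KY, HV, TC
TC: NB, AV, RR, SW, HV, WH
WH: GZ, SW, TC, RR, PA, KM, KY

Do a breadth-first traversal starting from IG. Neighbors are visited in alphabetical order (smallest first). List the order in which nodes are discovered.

Visit IG; enqueue AV, KM, KY, PA, SW → queue [AV, KM, KY, PA, SW]
Visit AV; enqueue GZ, RR, TC → queue [KM, KY, PA, SW, GZ, RR, TC]
Visit KM; enqueue HV, WH → queue [KY, PA, SW, GZ, RR, TC, HV, WH]
Visit KY; enqueue NB → queue [PA, SW, GZ, RR, TC, HV, WH, NB]
Visit PA → queue [SW, GZ, RR, TC, HV, WH, NB]
Visit SW → queue [GZ, RR, TC, HV, WH, NB]
Visit GZ → queue [RR, TC, HV, WH, NB]
Visit RR → queue [TC, HV, WH, NB]
Visit TC → queue [HV, WH, NB]
Visit HV → queue [WH, NB]
Visit WH → queue [NB]
Visit NB → queue []

IG, AV, KM, KY, PA, SW, GZ, RR, TC, HV, WH, NB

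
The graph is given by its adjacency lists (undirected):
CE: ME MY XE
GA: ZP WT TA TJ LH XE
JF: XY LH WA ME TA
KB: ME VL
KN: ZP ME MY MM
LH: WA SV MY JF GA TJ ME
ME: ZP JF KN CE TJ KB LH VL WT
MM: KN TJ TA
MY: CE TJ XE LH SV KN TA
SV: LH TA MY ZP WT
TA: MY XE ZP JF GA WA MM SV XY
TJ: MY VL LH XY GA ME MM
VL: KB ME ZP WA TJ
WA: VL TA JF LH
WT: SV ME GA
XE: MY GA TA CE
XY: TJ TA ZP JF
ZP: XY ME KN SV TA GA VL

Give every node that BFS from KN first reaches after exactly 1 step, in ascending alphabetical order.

ME, MM, MY, ZP

Level 0: KN
Level 1: ME, MM, MY, ZP
Level 2: CE, GA, JF, KB, LH, SV, TA, TJ, VL, WT, XE, XY
Level 3: WA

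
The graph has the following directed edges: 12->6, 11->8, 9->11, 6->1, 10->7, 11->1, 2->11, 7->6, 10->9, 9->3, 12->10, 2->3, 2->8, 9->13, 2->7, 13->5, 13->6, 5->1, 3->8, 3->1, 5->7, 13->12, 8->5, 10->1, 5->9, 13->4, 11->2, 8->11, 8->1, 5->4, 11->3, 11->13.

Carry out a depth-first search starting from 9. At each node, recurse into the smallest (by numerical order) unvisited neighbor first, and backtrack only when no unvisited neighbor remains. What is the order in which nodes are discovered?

9, 3, 1, 8, 5, 4, 7, 6, 11, 2, 13, 12, 10

Visit 9
9 → 3
3 → 1
3 → 8
8 → 5
5 → 4
5 → 7
7 → 6
8 → 11
11 → 2
11 → 13
13 → 12
12 → 10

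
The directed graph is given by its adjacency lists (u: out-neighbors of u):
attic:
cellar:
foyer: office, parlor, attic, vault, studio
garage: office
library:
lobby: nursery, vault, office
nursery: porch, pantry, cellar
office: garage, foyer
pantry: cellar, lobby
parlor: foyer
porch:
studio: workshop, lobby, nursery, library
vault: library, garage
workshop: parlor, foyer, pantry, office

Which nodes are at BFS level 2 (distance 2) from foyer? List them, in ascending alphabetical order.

garage, library, lobby, nursery, workshop

Level 0: foyer
Level 1: attic, office, parlor, studio, vault
Level 2: garage, library, lobby, nursery, workshop
Level 3: cellar, pantry, porch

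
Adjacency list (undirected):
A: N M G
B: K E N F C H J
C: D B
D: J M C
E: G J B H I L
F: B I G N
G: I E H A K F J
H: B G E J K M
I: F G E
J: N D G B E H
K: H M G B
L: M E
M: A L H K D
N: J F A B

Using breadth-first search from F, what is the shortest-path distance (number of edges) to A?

2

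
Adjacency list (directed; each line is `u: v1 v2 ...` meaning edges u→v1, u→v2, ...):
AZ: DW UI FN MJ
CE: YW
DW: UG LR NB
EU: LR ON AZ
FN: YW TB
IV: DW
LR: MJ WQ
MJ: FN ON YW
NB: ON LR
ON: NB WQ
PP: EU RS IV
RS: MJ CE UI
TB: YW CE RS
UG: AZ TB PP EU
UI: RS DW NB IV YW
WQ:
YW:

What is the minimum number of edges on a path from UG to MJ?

2

Level 0: UG
Level 1: AZ, EU, PP, TB
Level 2: CE, DW, FN, IV, LR, MJ, ON, RS, UI, YW
Level 3: NB, WQ
MJ first appears at level 2.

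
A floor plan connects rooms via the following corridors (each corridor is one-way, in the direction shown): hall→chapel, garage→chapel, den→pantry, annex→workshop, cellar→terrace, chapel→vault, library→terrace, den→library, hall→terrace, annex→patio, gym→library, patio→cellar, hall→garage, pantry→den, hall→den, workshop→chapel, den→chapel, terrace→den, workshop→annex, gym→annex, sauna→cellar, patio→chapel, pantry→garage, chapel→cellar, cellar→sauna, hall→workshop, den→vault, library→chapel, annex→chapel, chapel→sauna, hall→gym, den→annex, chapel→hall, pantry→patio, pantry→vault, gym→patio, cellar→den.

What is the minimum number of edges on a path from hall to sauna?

2

Level 0: hall
Level 1: chapel, den, garage, gym, terrace, workshop
Level 2: annex, cellar, library, pantry, patio, sauna, vault
sauna first appears at level 2.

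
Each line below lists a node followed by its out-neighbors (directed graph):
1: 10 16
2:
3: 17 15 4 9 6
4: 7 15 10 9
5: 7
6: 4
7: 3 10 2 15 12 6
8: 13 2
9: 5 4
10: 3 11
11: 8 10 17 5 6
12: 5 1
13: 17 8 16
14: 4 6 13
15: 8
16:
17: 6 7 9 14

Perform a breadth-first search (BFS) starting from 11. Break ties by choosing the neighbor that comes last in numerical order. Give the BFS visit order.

11 17 10 8 6 5 14 9 7 3 13 2 4 15 12 16 1

Visit 11; enqueue 17, 10, 8, 6, 5 → queue [17, 10, 8, 6, 5]
Visit 17; enqueue 14, 9, 7 → queue [10, 8, 6, 5, 14, 9, 7]
Visit 10; enqueue 3 → queue [8, 6, 5, 14, 9, 7, 3]
Visit 8; enqueue 13, 2 → queue [6, 5, 14, 9, 7, 3, 13, 2]
Visit 6; enqueue 4 → queue [5, 14, 9, 7, 3, 13, 2, 4]
Visit 5 → queue [14, 9, 7, 3, 13, 2, 4]
Visit 14 → queue [9, 7, 3, 13, 2, 4]
Visit 9 → queue [7, 3, 13, 2, 4]
Visit 7; enqueue 15, 12 → queue [3, 13, 2, 4, 15, 12]
Visit 3 → queue [13, 2, 4, 15, 12]
Visit 13; enqueue 16 → queue [2, 4, 15, 12, 16]
Visit 2 → queue [4, 15, 12, 16]
Visit 4 → queue [15, 12, 16]
Visit 15 → queue [12, 16]
Visit 12; enqueue 1 → queue [16, 1]
Visit 16 → queue [1]
Visit 1 → queue []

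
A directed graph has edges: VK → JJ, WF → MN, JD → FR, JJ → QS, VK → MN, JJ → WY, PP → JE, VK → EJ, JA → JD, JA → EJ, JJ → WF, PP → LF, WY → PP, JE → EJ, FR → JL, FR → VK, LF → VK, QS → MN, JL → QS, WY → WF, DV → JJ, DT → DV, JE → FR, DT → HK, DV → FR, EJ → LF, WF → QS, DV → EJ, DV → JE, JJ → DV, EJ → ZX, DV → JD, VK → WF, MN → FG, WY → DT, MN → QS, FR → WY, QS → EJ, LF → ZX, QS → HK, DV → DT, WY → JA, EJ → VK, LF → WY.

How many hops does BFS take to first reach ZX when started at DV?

Level 0: DV
Level 1: DT, EJ, FR, JD, JE, JJ
Level 2: HK, JL, LF, QS, VK, WF, WY, ZX
Level 3: JA, MN, PP
Level 4: FG
ZX first appears at level 2.

2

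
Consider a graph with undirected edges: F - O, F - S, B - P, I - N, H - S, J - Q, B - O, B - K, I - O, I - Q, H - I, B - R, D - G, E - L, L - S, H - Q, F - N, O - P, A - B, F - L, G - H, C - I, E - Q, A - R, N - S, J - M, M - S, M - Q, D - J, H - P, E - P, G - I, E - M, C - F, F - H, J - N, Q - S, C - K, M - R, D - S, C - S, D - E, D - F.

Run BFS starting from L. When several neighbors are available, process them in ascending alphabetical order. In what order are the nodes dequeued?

L -> E -> F -> S -> D -> M -> P -> Q -> C -> H -> N -> O -> G -> J -> R -> B -> I -> K -> A

Visit L; enqueue E, F, S → queue [E, F, S]
Visit E; enqueue D, M, P, Q → queue [F, S, D, M, P, Q]
Visit F; enqueue C, H, N, O → queue [S, D, M, P, Q, C, H, N, O]
Visit S → queue [D, M, P, Q, C, H, N, O]
Visit D; enqueue G, J → queue [M, P, Q, C, H, N, O, G, J]
Visit M; enqueue R → queue [P, Q, C, H, N, O, G, J, R]
Visit P; enqueue B → queue [Q, C, H, N, O, G, J, R, B]
Visit Q; enqueue I → queue [C, H, N, O, G, J, R, B, I]
Visit C; enqueue K → queue [H, N, O, G, J, R, B, I, K]
Visit H → queue [N, O, G, J, R, B, I, K]
Visit N → queue [O, G, J, R, B, I, K]
Visit O → queue [G, J, R, B, I, K]
Visit G → queue [J, R, B, I, K]
Visit J → queue [R, B, I, K]
Visit R; enqueue A → queue [B, I, K, A]
Visit B → queue [I, K, A]
Visit I → queue [K, A]
Visit K → queue [A]
Visit A → queue []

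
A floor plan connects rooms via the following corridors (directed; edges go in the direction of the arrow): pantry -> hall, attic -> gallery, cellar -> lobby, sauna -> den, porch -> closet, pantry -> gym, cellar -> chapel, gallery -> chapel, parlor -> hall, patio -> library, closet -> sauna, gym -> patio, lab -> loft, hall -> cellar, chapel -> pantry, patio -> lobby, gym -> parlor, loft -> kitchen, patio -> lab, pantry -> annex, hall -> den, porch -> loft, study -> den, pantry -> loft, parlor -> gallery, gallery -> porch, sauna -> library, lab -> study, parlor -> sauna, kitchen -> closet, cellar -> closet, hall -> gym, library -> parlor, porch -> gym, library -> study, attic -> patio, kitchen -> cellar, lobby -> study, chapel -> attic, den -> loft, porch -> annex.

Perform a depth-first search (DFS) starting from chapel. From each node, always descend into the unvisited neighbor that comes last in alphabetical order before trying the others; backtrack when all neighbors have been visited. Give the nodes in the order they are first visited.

Visit chapel
chapel → pantry
pantry → loft
loft → kitchen
kitchen → closet
closet → sauna
sauna → library
library → study
study → den
library → parlor
parlor → hall
hall → gym
gym → patio
patio → lobby
patio → lab
hall → cellar
parlor → gallery
gallery → porch
porch → annex
chapel → attic

chapel, pantry, loft, kitchen, closet, sauna, library, study, den, parlor, hall, gym, patio, lobby, lab, cellar, gallery, porch, annex, attic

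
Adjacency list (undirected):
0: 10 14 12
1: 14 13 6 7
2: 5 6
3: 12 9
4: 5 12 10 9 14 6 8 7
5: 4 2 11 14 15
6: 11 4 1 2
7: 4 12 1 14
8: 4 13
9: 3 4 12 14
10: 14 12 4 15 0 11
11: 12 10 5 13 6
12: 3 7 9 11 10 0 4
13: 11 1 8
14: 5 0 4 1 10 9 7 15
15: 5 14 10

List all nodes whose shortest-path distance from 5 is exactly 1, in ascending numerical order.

Level 0: 5
Level 1: 2, 4, 11, 14, 15
Level 2: 0, 1, 6, 7, 8, 9, 10, 12, 13
Level 3: 3

2, 4, 11, 14, 15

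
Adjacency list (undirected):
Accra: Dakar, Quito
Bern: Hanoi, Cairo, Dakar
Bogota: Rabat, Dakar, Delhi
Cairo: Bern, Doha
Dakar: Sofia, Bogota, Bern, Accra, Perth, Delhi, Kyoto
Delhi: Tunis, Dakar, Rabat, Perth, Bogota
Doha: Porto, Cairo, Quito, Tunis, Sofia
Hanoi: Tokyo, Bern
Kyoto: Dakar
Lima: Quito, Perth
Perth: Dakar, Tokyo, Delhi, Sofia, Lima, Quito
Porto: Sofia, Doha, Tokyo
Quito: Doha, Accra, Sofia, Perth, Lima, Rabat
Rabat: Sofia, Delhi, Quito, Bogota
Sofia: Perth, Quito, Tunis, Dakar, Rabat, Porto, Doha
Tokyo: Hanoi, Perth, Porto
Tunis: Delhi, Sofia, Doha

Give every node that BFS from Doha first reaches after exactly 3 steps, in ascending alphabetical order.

Bogota, Hanoi, Kyoto

Level 0: Doha
Level 1: Cairo, Porto, Quito, Sofia, Tunis
Level 2: Accra, Bern, Dakar, Delhi, Lima, Perth, Rabat, Tokyo
Level 3: Bogota, Hanoi, Kyoto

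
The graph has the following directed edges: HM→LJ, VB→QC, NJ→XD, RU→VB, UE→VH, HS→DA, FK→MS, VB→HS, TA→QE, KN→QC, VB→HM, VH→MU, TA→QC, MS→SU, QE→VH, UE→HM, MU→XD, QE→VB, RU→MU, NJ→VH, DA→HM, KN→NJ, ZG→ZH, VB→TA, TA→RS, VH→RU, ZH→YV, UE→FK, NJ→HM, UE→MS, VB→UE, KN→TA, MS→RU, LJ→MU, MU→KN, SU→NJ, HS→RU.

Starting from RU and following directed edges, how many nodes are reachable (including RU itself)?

BFS from RU visits: RU, VB, MU, UE, TA, QC, HS, HM, XD, KN, VH, MS, FK, RS, QE, DA, LJ, NJ, SU
Reachable nodes: 19 of 22 total.

19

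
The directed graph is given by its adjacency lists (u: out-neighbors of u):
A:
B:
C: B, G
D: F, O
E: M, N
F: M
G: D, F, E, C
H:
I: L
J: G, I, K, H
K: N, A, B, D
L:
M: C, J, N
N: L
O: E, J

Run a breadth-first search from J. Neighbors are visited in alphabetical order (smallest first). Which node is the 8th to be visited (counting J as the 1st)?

E

Visit J; enqueue G, H, I, K → queue [G, H, I, K]
Visit G; enqueue C, D, E, F → queue [H, I, K, C, D, E, F]
Visit H → queue [I, K, C, D, E, F]
Visit I; enqueue L → queue [K, C, D, E, F, L]
Visit K; enqueue A, B, N → queue [C, D, E, F, L, A, B, N]
Visit C → queue [D, E, F, L, A, B, N]
Visit D; enqueue O → queue [E, F, L, A, B, N, O]
Visit E; enqueue M → queue [F, L, A, B, N, O, M]
Visit F → queue [L, A, B, N, O, M]
Visit L → queue [A, B, N, O, M]
Visit A → queue [B, N, O, M]
Visit B → queue [N, O, M]
Visit N → queue [O, M]
Visit O → queue [M]
Visit M → queue []

Visit order: J, G, H, I, K, C, D, E, F, L, A, B, N, O, M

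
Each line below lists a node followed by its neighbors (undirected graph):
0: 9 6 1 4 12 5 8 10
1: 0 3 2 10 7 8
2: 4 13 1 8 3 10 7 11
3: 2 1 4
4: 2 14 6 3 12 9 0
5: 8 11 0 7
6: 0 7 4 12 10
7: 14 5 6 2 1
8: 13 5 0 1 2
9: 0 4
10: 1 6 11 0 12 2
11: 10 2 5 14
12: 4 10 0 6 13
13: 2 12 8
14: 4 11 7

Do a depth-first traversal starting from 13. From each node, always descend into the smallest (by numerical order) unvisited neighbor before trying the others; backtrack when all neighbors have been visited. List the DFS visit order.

13 2 1 0 4 3 6 7 5 8 11 10 12 14 9

Visit 13
13 → 2
2 → 1
1 → 0
0 → 4
4 → 3
4 → 6
6 → 7
7 → 5
5 → 8
5 → 11
11 → 10
10 → 12
11 → 14
4 → 9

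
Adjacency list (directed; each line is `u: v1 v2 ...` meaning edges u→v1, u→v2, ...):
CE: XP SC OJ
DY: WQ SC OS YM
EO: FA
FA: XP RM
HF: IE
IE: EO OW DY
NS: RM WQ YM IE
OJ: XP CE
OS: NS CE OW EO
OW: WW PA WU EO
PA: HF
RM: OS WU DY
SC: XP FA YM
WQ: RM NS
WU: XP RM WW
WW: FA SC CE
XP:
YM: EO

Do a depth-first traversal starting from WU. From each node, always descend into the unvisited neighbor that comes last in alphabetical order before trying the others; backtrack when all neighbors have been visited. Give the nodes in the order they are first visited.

WU XP WW SC YM EO FA RM OS OW PA HF IE DY WQ NS CE OJ

Visit WU
WU → XP
WU → WW
WW → SC
SC → YM
YM → EO
EO → FA
FA → RM
RM → OS
OS → OW
OW → PA
PA → HF
HF → IE
IE → DY
DY → WQ
WQ → NS
OS → CE
CE → OJ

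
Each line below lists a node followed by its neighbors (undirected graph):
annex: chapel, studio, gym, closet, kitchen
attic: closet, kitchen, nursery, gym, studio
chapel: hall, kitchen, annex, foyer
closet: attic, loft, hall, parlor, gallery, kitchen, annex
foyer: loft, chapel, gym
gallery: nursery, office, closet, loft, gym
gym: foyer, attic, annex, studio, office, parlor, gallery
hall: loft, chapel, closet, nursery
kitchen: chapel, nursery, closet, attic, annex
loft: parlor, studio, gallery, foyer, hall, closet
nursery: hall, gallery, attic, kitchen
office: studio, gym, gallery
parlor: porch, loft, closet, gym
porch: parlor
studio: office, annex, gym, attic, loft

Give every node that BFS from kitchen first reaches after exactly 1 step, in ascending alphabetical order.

Level 0: kitchen
Level 1: annex, attic, chapel, closet, nursery
Level 2: foyer, gallery, gym, hall, loft, parlor, studio
Level 3: office, porch

annex, attic, chapel, closet, nursery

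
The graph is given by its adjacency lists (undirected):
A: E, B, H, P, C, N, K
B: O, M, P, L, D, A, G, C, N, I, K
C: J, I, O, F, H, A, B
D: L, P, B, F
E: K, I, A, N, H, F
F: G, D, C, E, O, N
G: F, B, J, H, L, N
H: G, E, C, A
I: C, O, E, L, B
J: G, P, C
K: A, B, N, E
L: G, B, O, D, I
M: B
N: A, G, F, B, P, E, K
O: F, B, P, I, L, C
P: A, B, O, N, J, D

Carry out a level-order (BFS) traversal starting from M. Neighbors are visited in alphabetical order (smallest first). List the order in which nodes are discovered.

M, B, A, C, D, G, I, K, L, N, O, P, E, H, F, J

Visit M; enqueue B → queue [B]
Visit B; enqueue A, C, D, G, I, K, L, N, O, P → queue [A, C, D, G, I, K, L, N, O, P]
Visit A; enqueue E, H → queue [C, D, G, I, K, L, N, O, P, E, H]
Visit C; enqueue F, J → queue [D, G, I, K, L, N, O, P, E, H, F, J]
Visit D → queue [G, I, K, L, N, O, P, E, H, F, J]
Visit G → queue [I, K, L, N, O, P, E, H, F, J]
Visit I → queue [K, L, N, O, P, E, H, F, J]
Visit K → queue [L, N, O, P, E, H, F, J]
Visit L → queue [N, O, P, E, H, F, J]
Visit N → queue [O, P, E, H, F, J]
Visit O → queue [P, E, H, F, J]
Visit P → queue [E, H, F, J]
Visit E → queue [H, F, J]
Visit H → queue [F, J]
Visit F → queue [J]
Visit J → queue []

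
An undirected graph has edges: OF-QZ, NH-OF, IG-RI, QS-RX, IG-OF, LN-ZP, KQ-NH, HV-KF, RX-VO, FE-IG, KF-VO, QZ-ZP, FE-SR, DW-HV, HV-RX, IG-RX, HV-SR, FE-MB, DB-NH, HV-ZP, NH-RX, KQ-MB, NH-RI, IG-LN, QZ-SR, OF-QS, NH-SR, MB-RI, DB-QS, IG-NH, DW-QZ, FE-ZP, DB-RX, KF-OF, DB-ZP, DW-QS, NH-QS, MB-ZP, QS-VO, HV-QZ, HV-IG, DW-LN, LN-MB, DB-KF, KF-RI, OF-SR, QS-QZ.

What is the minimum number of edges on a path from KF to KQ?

Level 0: KF
Level 1: DB, HV, OF, RI, VO
Level 2: DW, IG, MB, NH, QS, QZ, RX, SR, ZP
Level 3: FE, KQ, LN
KQ first appears at level 3.

3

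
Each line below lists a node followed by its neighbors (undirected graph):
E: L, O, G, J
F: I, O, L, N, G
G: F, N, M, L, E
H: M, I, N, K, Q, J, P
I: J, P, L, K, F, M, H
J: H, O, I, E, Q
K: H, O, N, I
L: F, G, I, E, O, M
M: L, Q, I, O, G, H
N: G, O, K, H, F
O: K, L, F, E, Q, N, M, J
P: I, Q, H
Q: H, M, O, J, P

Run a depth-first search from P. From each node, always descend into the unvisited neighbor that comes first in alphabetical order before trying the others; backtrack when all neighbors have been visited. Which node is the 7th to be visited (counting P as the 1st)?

J

Visit P
P → H
H → I
I → F
F → G
G → E
E → J
J → O
O → K
K → N
O → L
L → M
M → Q

Visit order: P, H, I, F, G, E, J, O, K, N, L, M, Q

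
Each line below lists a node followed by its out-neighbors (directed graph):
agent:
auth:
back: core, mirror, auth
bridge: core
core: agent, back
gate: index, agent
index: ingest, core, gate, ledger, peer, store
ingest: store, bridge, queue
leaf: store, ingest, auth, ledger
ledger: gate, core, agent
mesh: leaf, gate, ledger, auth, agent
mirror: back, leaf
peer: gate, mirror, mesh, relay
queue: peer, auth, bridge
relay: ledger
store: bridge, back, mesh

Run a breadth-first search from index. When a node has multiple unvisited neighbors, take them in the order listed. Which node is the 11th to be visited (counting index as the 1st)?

back

Visit index; enqueue ingest, core, gate, ledger, peer, store → queue [ingest, core, gate, ledger, peer, store]
Visit ingest; enqueue bridge, queue → queue [core, gate, ledger, peer, store, bridge, queue]
Visit core; enqueue agent, back → queue [gate, ledger, peer, store, bridge, queue, agent, back]
Visit gate → queue [ledger, peer, store, bridge, queue, agent, back]
Visit ledger → queue [peer, store, bridge, queue, agent, back]
Visit peer; enqueue mirror, mesh, relay → queue [store, bridge, queue, agent, back, mirror, mesh, relay]
Visit store → queue [bridge, queue, agent, back, mirror, mesh, relay]
Visit bridge → queue [queue, agent, back, mirror, mesh, relay]
Visit queue; enqueue auth → queue [agent, back, mirror, mesh, relay, auth]
Visit agent → queue [back, mirror, mesh, relay, auth]
Visit back → queue [mirror, mesh, relay, auth]
Visit mirror; enqueue leaf → queue [mesh, relay, auth, leaf]
Visit mesh → queue [relay, auth, leaf]
Visit relay → queue [auth, leaf]
Visit auth → queue [leaf]
Visit leaf → queue []

Visit order: index, ingest, core, gate, ledger, peer, store, bridge, queue, agent, back, mirror, mesh, relay, auth, leaf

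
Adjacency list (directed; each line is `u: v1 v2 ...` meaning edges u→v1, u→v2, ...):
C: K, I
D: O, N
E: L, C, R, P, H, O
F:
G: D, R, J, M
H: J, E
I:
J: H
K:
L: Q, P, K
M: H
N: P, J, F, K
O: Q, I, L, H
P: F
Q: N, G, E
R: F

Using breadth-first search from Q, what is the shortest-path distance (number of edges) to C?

Level 0: Q
Level 1: E, G, N
Level 2: C, D, F, H, J, K, L, M, O, P, R
Level 3: I
C first appears at level 2.

2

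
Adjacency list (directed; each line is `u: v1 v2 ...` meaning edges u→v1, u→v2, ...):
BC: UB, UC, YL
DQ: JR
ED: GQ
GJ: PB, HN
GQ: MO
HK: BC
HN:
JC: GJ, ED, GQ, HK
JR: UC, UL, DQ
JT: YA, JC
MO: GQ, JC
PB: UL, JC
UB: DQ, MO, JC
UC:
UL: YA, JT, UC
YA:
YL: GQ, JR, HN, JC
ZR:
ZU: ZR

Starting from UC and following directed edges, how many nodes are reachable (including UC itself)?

1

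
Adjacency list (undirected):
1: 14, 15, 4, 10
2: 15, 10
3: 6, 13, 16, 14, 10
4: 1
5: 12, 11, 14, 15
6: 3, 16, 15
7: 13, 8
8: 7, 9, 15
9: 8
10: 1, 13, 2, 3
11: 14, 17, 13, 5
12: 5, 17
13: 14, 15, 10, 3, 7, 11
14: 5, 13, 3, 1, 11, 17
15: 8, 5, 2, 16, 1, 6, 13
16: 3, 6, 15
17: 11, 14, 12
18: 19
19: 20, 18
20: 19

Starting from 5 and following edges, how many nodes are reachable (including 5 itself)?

BFS from 5 visits: 5, 12, 11, 14, 15, 17, 13, 3, 1, 8, 2, 16, 6, 10, 7, 4, 9
Reachable nodes: 17 of 20 total.

17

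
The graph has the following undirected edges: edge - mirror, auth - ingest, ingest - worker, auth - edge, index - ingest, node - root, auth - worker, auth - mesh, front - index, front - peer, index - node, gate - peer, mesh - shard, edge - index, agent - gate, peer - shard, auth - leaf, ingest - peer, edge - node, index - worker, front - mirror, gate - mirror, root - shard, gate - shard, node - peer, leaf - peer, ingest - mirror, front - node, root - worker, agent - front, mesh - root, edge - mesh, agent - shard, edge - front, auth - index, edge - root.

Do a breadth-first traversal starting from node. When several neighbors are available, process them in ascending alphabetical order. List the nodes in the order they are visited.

Visit node; enqueue edge, front, index, peer, root → queue [edge, front, index, peer, root]
Visit edge; enqueue auth, mesh, mirror → queue [front, index, peer, root, auth, mesh, mirror]
Visit front; enqueue agent → queue [index, peer, root, auth, mesh, mirror, agent]
Visit index; enqueue ingest, worker → queue [peer, root, auth, mesh, mirror, agent, ingest, worker]
Visit peer; enqueue gate, leaf, shard → queue [root, auth, mesh, mirror, agent, ingest, worker, gate, leaf, shard]
Visit root → queue [auth, mesh, mirror, agent, ingest, worker, gate, leaf, shard]
Visit auth → queue [mesh, mirror, agent, ingest, worker, gate, leaf, shard]
Visit mesh → queue [mirror, agent, ingest, worker, gate, leaf, shard]
Visit mirror → queue [agent, ingest, worker, gate, leaf, shard]
Visit agent → queue [ingest, worker, gate, leaf, shard]
Visit ingest → queue [worker, gate, leaf, shard]
Visit worker → queue [gate, leaf, shard]
Visit gate → queue [leaf, shard]
Visit leaf → queue [shard]
Visit shard → queue []

node -> edge -> front -> index -> peer -> root -> auth -> mesh -> mirror -> agent -> ingest -> worker -> gate -> leaf -> shard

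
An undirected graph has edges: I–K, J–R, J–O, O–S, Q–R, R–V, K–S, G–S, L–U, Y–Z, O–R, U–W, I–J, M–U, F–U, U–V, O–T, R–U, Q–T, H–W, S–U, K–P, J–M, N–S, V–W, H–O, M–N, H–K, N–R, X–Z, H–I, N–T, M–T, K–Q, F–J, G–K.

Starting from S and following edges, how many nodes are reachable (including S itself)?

BFS from S visits: S, G, K, N, O, U, H, I, P, Q, M, R, T, J, F, L, V, W
Reachable nodes: 18 of 21 total.

18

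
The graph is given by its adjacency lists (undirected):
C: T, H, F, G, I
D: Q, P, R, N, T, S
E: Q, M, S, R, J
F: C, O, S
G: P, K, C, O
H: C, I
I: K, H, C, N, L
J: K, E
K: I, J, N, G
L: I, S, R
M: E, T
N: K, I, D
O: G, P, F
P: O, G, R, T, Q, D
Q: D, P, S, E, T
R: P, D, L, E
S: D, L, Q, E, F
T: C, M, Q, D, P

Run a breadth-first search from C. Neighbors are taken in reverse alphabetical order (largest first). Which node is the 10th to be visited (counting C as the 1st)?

D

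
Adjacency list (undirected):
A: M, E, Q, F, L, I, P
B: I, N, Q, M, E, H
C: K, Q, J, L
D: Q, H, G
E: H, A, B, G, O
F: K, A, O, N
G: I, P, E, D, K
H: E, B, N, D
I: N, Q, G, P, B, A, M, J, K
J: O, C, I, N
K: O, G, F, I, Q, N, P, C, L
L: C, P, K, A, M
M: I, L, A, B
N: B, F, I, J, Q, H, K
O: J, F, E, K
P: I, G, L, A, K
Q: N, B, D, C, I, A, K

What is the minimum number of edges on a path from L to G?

2

Level 0: L
Level 1: A, C, K, M, P
Level 2: B, E, F, G, I, J, N, O, Q
Level 3: D, H
G first appears at level 2.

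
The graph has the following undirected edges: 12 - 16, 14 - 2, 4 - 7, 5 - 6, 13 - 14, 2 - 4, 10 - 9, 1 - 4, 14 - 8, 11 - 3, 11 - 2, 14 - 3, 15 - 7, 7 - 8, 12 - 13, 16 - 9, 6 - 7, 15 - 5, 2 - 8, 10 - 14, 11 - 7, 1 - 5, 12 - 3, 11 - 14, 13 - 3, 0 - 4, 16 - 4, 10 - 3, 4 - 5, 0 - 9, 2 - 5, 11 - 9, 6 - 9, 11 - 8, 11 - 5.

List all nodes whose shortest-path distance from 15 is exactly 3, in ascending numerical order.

0, 3, 9, 14, 16

Level 0: 15
Level 1: 5, 7
Level 2: 1, 2, 4, 6, 8, 11
Level 3: 0, 3, 9, 14, 16
Level 4: 10, 12, 13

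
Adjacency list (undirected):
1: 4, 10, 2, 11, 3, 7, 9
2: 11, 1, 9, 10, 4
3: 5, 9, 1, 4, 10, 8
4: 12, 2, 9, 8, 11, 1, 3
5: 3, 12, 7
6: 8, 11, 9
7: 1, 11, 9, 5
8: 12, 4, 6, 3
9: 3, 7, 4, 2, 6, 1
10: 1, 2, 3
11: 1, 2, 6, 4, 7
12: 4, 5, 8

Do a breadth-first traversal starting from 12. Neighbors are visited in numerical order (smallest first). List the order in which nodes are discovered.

12 4 5 8 1 2 3 9 11 7 6 10

Visit 12; enqueue 4, 5, 8 → queue [4, 5, 8]
Visit 4; enqueue 1, 2, 3, 9, 11 → queue [5, 8, 1, 2, 3, 9, 11]
Visit 5; enqueue 7 → queue [8, 1, 2, 3, 9, 11, 7]
Visit 8; enqueue 6 → queue [1, 2, 3, 9, 11, 7, 6]
Visit 1; enqueue 10 → queue [2, 3, 9, 11, 7, 6, 10]
Visit 2 → queue [3, 9, 11, 7, 6, 10]
Visit 3 → queue [9, 11, 7, 6, 10]
Visit 9 → queue [11, 7, 6, 10]
Visit 11 → queue [7, 6, 10]
Visit 7 → queue [6, 10]
Visit 6 → queue [10]
Visit 10 → queue []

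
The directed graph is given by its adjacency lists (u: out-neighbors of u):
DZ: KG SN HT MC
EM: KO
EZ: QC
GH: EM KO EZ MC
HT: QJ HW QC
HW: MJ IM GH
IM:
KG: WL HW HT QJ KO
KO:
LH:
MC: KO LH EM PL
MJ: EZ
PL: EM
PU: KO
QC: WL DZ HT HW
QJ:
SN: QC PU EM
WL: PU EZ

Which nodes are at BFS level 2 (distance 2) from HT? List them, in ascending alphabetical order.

Level 0: HT
Level 1: HW, QC, QJ
Level 2: DZ, GH, IM, MJ, WL
Level 3: EM, EZ, KG, KO, MC, PU, SN
Level 4: LH, PL

DZ, GH, IM, MJ, WL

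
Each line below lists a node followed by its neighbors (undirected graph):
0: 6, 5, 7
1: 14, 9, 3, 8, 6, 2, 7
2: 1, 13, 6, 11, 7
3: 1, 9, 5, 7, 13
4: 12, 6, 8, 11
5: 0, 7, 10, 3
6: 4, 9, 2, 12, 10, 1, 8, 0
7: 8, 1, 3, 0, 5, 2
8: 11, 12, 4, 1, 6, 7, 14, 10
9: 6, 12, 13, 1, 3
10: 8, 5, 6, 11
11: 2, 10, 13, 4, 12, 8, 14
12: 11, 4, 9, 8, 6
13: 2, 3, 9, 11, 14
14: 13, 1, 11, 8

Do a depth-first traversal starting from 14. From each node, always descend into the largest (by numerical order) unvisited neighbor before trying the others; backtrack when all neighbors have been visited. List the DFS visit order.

14 -> 13 -> 11 -> 12 -> 9 -> 6 -> 10 -> 8 -> 7 -> 5 -> 3 -> 1 -> 2 -> 0 -> 4

Visit 14
14 → 13
13 → 11
11 → 12
12 → 9
9 → 6
6 → 10
10 → 8
8 → 7
7 → 5
5 → 3
3 → 1
1 → 2
5 → 0
8 → 4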